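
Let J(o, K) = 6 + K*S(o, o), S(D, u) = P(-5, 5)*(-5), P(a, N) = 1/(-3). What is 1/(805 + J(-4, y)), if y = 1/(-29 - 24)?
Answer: 159/128944 ≈ 0.0012331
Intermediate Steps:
P(a, N) = -⅓
S(D, u) = 5/3 (S(D, u) = -⅓*(-5) = 5/3)
y = -1/53 (y = 1/(-53) = -1/53 ≈ -0.018868)
J(o, K) = 6 + 5*K/3 (J(o, K) = 6 + K*(5/3) = 6 + 5*K/3)
1/(805 + J(-4, y)) = 1/(805 + (6 + (5/3)*(-1/53))) = 1/(805 + (6 - 5/159)) = 1/(805 + 949/159) = 1/(128944/159) = 159/128944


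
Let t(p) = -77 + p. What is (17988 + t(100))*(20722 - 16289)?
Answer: 79842763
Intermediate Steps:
(17988 + t(100))*(20722 - 16289) = (17988 + (-77 + 100))*(20722 - 16289) = (17988 + 23)*4433 = 18011*4433 = 79842763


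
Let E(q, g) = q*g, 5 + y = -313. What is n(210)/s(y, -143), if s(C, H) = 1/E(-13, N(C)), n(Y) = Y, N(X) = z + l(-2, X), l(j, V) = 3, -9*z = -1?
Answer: -25480/3 ≈ -8493.3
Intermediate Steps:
y = -318 (y = -5 - 313 = -318)
z = ⅑ (z = -⅑*(-1) = ⅑ ≈ 0.11111)
N(X) = 28/9 (N(X) = ⅑ + 3 = 28/9)
E(q, g) = g*q
s(C, H) = -9/364 (s(C, H) = 1/((28/9)*(-13)) = 1/(-364/9) = -9/364)
n(210)/s(y, -143) = 210/(-9/364) = 210*(-364/9) = -25480/3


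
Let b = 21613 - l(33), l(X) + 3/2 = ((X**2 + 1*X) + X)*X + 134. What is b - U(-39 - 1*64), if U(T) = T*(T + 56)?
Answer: -42951/2 ≈ -21476.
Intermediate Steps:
l(X) = 265/2 + X*(X**2 + 2*X) (l(X) = -3/2 + (((X**2 + 1*X) + X)*X + 134) = -3/2 + (((X**2 + X) + X)*X + 134) = -3/2 + (((X + X**2) + X)*X + 134) = -3/2 + ((X**2 + 2*X)*X + 134) = -3/2 + (X*(X**2 + 2*X) + 134) = -3/2 + (134 + X*(X**2 + 2*X)) = 265/2 + X*(X**2 + 2*X))
b = -33269/2 (b = 21613 - (265/2 + 33**3 + 2*33**2) = 21613 - (265/2 + 35937 + 2*1089) = 21613 - (265/2 + 35937 + 2178) = 21613 - 1*76495/2 = 21613 - 76495/2 = -33269/2 ≈ -16635.)
U(T) = T*(56 + T)
b - U(-39 - 1*64) = -33269/2 - (-39 - 1*64)*(56 + (-39 - 1*64)) = -33269/2 - (-39 - 64)*(56 + (-39 - 64)) = -33269/2 - (-103)*(56 - 103) = -33269/2 - (-103)*(-47) = -33269/2 - 1*4841 = -33269/2 - 4841 = -42951/2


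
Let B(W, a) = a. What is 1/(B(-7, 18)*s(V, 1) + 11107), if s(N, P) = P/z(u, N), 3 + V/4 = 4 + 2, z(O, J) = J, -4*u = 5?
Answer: 2/22217 ≈ 9.0021e-5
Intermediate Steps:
u = -5/4 (u = -¼*5 = -5/4 ≈ -1.2500)
V = 12 (V = -12 + 4*(4 + 2) = -12 + 4*6 = -12 + 24 = 12)
s(N, P) = P/N
1/(B(-7, 18)*s(V, 1) + 11107) = 1/(18*(1/12) + 11107) = 1/(3/2 + 11107) = 1/(22217/2) = 2/22217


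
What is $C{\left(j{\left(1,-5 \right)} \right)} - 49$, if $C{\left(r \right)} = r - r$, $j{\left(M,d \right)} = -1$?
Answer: $-49$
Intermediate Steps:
$C{\left(r \right)} = 0$
$C{\left(j{\left(1,-5 \right)} \right)} - 49 = 0 - 49 = -49$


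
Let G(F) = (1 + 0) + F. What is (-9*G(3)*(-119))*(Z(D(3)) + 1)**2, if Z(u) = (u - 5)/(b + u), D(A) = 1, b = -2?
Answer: 107100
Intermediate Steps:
Z(u) = (-5 + u)/(-2 + u) (Z(u) = (u - 5)/(-2 + u) = (-5 + u)/(-2 + u))
G(F) = 1 + F
(-9*G(3)*(-119))*(Z(D(3)) + 1)**2 = (-9*(1 + 3)*(-119))*((-5 + 1)/(-2 + 1) + 1)**2 = (-9*4*(-119))*(-4/(-1) + 1)**2 = (-36*(-119))*(-1*(-4) + 1)**2 = 4284*(4 + 1)**2 = 4284*5**2 = 4284*25 = 107100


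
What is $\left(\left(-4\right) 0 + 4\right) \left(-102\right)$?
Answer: $-408$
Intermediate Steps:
$\left(\left(-4\right) 0 + 4\right) \left(-102\right) = \left(0 + 4\right) \left(-102\right) = 4 \left(-102\right) = -408$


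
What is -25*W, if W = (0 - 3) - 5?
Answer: 200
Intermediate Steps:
W = -8 (W = -3 - 5 = -8)
-25*W = -25*(-8) = 200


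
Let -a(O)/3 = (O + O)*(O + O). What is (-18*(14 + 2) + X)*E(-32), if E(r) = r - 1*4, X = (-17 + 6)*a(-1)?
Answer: 5616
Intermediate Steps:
a(O) = -12*O² (a(O) = -3*(O + O)*(O + O) = -3*2*O*2*O = -12*O²)
X = 132 (X = (-17 + 6)*(-12*(-1)²) = -(-132) = -11*(-12) = 132)
E(r) = -4 + r (E(r) = r - 4 = -4 + r)
(-18*(14 + 2) + X)*E(-32) = (-18*(14 + 2) + 132)*(-4 - 32) = (-18*16 + 132)*(-36) = (-288 + 132)*(-36) = -156*(-36) = 5616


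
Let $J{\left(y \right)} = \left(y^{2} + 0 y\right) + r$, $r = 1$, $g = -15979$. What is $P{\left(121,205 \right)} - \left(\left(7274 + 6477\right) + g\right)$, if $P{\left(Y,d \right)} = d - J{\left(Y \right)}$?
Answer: $-12209$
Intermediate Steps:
$J{\left(y \right)} = 1 + y^{2}$ ($J{\left(y \right)} = \left(y^{2} + 0 y\right) + 1 = \left(y^{2} + 0\right) + 1 = y^{2} + 1 = 1 + y^{2}$)
$P{\left(Y,d \right)} = -1 + d - Y^{2}$ ($P{\left(Y,d \right)} = d - \left(1 + Y^{2}\right) = -1 + d - Y^{2}$)
$P{\left(121,205 \right)} - \left(\left(7274 + 6477\right) + g\right) = \left(-1 + 205 - 121^{2}\right) - \left(\left(7274 + 6477\right) - 15979\right) = \left(-1 + 205 - 14641\right) - \left(13751 - 15979\right) = \left(-1 + 205 - 14641\right) - -2228 = -14437 + 2228 = -12209$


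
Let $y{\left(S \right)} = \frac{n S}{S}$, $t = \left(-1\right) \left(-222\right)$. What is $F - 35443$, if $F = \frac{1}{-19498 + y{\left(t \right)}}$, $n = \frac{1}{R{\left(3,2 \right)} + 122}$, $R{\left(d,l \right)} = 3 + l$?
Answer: $- \frac{87765551662}{2476245} \approx -35443.0$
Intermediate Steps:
$t = 222$
$n = \frac{1}{127}$ ($n = \frac{1}{\left(3 + 2\right) + 122} = \frac{1}{5 + 122} = \frac{1}{127} \approx 0.007874$)
$y{\left(S \right)} = \frac{1}{127}$ ($y{\left(S \right)} = \frac{\frac{1}{127} S}{S} = \frac{1}{127}$)
$F = - \frac{127}{2476245}$ ($F = \frac{1}{-19498 + \frac{1}{127}} = \frac{1}{- \frac{2476245}{127}} = - \frac{127}{2476245} \approx -5.1287 \cdot 10^{-5}$)
$F - 35443 = - \frac{127}{2476245} - 35443 = - \frac{87765551662}{2476245}$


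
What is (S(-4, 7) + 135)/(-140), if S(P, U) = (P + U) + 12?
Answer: -15/14 ≈ -1.0714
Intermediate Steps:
S(P, U) = 12 + P + U
(S(-4, 7) + 135)/(-140) = ((12 - 4 + 7) + 135)/(-140) = (15 + 135)*(-1/140) = 150*(-1/140) = -15/14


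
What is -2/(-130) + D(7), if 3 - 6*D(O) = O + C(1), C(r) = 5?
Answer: -193/130 ≈ -1.4846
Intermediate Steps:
D(O) = -⅓ - O/6 (D(O) = ½ - (O + 5)/6 = ½ - (5 + O)/6 = ½ + (-⅚ - O/6) = -⅓ - O/6)
-2/(-130) + D(7) = -2/(-130) + (-⅓ - ⅙*7) = -2*(-1/130) + (-⅓ - 7/6) = 1/65 - 3/2 = -193/130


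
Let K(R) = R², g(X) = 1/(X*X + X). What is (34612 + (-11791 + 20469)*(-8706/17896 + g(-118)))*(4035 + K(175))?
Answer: 16265862039993170/15442011 ≈ 1.0534e+9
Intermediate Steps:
g(X) = 1/(X + X²) (g(X) = 1/(X² + X) = 1/(X + X²))
(34612 + (-11791 + 20469)*(-8706/17896 + g(-118)))*(4035 + K(175)) = (34612 + (-11791 + 20469)*(-8706/17896 + 1/((-118)*(1 - 118))))*(4035 + 175²) = (34612 + 8678*(-8706*1/17896 - 1/118/(-117)))*(4035 + 30625) = (34612 + 8678*(-4353/8948 - 1/118*(-1/117)))*34660 = (34612 + 8678*(-4353/8948 + 1/13806))*34660 = (34612 + 8678*(-30044285/61768044))*34660 = (34612 - 130362152615/30884022)*34660 = (938595616849/30884022)*34660 = 16265862039993170/15442011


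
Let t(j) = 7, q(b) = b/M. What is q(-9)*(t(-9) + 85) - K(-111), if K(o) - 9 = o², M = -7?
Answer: -85482/7 ≈ -12212.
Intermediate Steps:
q(b) = -b/7 (q(b) = b/(-7) = b*(-⅐) = -b/7)
K(o) = 9 + o²
q(-9)*(t(-9) + 85) - K(-111) = (-⅐*(-9))*(7 + 85) - (9 + (-111)²) = (9/7)*92 - (9 + 12321) = 828/7 - 1*12330 = 828/7 - 12330 = -85482/7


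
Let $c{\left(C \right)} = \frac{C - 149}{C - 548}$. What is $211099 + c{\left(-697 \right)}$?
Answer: $\frac{87606367}{415} \approx 2.111 \cdot 10^{5}$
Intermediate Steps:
$c{\left(C \right)} = \frac{-149 + C}{-548 + C}$ ($c{\left(C \right)} = \frac{-149 + C}{C - 548} = \frac{-149 + C}{-548 + C}$)
$211099 + c{\left(-697 \right)} = 211099 + \frac{-149 - 697}{-548 - 697} = 211099 + \frac{1}{-1245} \left(-846\right) = 211099 - - \frac{282}{415} = 211099 + \frac{282}{415} = \frac{87606367}{415}$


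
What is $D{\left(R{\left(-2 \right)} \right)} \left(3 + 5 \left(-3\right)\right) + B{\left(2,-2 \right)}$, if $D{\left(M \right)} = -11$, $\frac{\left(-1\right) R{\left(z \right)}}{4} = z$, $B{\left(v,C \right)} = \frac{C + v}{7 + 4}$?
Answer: $132$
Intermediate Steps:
$B{\left(v,C \right)} = \frac{C}{11} + \frac{v}{11}$ ($B{\left(v,C \right)} = \frac{C + v}{11} = \left(C + v\right) \frac{1}{11} = \frac{C}{11} + \frac{v}{11}$)
$R{\left(z \right)} = - 4 z$
$D{\left(R{\left(-2 \right)} \right)} \left(3 + 5 \left(-3\right)\right) + B{\left(2,-2 \right)} = - 11 \left(3 + 5 \left(-3\right)\right) + \left(\frac{1}{11} \left(-2\right) + \frac{1}{11} \cdot 2\right) = - 11 \left(3 - 15\right) + \left(- \frac{2}{11} + \frac{2}{11}\right) = \left(-11\right) \left(-12\right) + 0 = 132 + 0 = 132$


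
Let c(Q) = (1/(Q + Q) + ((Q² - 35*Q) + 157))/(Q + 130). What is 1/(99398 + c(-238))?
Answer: 51408/5078850029 ≈ 1.0122e-5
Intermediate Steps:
c(Q) = (157 + Q² + 1/(2*Q) - 35*Q)/(130 + Q) (c(Q) = (1/(2*Q) + (157 + Q² - 35*Q))/(130 + Q) = (157 + Q² + 1/(2*Q) - 35*Q)/(130 + Q))
1/(99398 + c(-238)) = 1/(99398 + (½ + (-238)³ - 35*(-238)² + 157*(-238))/((-238)*(130 - 238))) = 1/(99398 - 1/238*(½ - 13481272 - 35*56644 - 37366)/(-108)) = 1/(99398 - 1/238*(-1/108)*(½ - 13481272 - 1982540 - 37366)) = 1/(99398 - 1/238*(-1/108)*(-31002355/2)) = 1/(99398 - 31002355/51408) = 1/(5078850029/51408) = 51408/5078850029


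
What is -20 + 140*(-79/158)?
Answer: -90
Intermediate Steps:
-20 + 140*(-79/158) = -20 + 140*(-79*1/158) = -20 + 140*(-½) = -20 - 70 = -90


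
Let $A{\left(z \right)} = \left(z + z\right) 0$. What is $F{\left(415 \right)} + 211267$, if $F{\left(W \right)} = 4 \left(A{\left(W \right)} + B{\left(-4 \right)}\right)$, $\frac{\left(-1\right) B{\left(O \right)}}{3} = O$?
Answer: $211315$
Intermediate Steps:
$B{\left(O \right)} = - 3 O$
$A{\left(z \right)} = 0$ ($A{\left(z \right)} = 2 z 0 = 0$)
$F{\left(W \right)} = 48$ ($F{\left(W \right)} = 4 \left(0 - -12\right) = 4 \left(0 + 12\right) = 4 \cdot 12 = 48$)
$F{\left(415 \right)} + 211267 = 48 + 211267 = 211315$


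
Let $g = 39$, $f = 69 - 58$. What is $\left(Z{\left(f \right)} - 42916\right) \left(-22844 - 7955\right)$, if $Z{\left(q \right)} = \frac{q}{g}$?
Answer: $\frac{51548686687}{39} \approx 1.3218 \cdot 10^{9}$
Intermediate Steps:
$f = 11$ ($f = 69 - 58 = 11$)
$Z{\left(q \right)} = \frac{q}{39}$
$\left(Z{\left(f \right)} - 42916\right) \left(-22844 - 7955\right) = \left(\frac{1}{39} \cdot 11 - 42916\right) \left(-22844 - 7955\right) = \left(\frac{11}{39} - 42916\right) \left(-30799\right) = \left(- \frac{1673713}{39}\right) \left(-30799\right) = \frac{51548686687}{39}$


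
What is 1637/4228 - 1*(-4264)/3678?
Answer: 12024539/7775292 ≈ 1.5465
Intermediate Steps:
1637/4228 - 1*(-4264)/3678 = 1637*(1/4228) + 4264*(1/3678) = 1637/4228 + 2132/1839 = 12024539/7775292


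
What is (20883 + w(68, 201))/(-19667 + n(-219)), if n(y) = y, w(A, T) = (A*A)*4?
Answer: -39379/19886 ≈ -1.9802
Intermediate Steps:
w(A, T) = 4*A² (w(A, T) = A²*4 = 4*A²)
(20883 + w(68, 201))/(-19667 + n(-219)) = (20883 + 4*68²)/(-19667 - 219) = (20883 + 4*4624)/(-19886) = (20883 + 18496)*(-1/19886) = 39379*(-1/19886) = -39379/19886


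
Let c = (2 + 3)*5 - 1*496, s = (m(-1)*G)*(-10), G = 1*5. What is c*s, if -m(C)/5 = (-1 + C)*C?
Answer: -235500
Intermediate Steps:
m(C) = -5*C*(-1 + C) (m(C) = -5*(-1 + C)*C = -5*C*(-1 + C))
G = 5
s = 500 (s = ((5*(-1)*(1 - 1*(-1)))*5)*(-10) = ((5*(-1)*(1 + 1))*5)*(-10) = ((5*(-1)*2)*5)*(-10) = -10*5*(-10) = -50*(-10) = 500)
c = -471 (c = 5*5 - 496 = 25 - 496 = -471)
c*s = -471*500 = -235500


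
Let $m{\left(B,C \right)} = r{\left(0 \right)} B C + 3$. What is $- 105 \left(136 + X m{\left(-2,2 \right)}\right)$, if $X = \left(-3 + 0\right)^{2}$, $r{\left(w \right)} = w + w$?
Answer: $-17115$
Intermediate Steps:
$r{\left(w \right)} = 2 w$
$X = 9$ ($X = \left(-3\right)^{2} = 9$)
$m{\left(B,C \right)} = 3$ ($m{\left(B,C \right)} = 2 \cdot 0 B C + 3 = 0 B C + 3 = 0 C + 3 = 0 + 3 = 3$)
$- 105 \left(136 + X m{\left(-2,2 \right)}\right) = - 105 \left(136 + 9 \cdot 3\right) = - 105 \left(136 + 27\right) = \left(-105\right) 163 = -17115$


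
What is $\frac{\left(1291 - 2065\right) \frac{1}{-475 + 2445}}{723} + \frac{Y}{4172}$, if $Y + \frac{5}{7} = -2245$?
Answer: $- \frac{933864879}{1733147885} \approx -0.53883$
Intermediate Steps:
$Y = - \frac{15720}{7}$ ($Y = - \frac{5}{7} - 2245 = - \frac{15720}{7} \approx -2245.7$)
$\frac{\left(1291 - 2065\right) \frac{1}{-475 + 2445}}{723} + \frac{Y}{4172} = \frac{\left(1291 - 2065\right) \frac{1}{-475 + 2445}}{723} - \frac{15720}{7 \cdot 4172} = - \frac{774}{1970} \cdot \frac{1}{723} - \frac{3930}{7301} = \left(-774\right) \frac{1}{1970} \cdot \frac{1}{723} - \frac{3930}{7301} = \left(- \frac{387}{985}\right) \frac{1}{723} - \frac{3930}{7301} = - \frac{129}{237385} - \frac{3930}{7301} = - \frac{933864879}{1733147885}$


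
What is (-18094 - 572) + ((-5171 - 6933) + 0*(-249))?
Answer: -30770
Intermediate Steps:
(-18094 - 572) + ((-5171 - 6933) + 0*(-249)) = -18666 + (-12104 + 0) = -18666 - 12104 = -30770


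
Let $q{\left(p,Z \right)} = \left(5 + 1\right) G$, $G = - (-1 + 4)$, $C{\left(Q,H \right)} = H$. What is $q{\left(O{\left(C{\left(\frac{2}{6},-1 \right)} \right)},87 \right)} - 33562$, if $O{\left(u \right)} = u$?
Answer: $-33580$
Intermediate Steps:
$G = -3$ ($G = \left(-1\right) 3 = -3$)
$q{\left(p,Z \right)} = -18$ ($q{\left(p,Z \right)} = \left(5 + 1\right) \left(-3\right) = 6 \left(-3\right) = -18$)
$q{\left(O{\left(C{\left(\frac{2}{6},-1 \right)} \right)},87 \right)} - 33562 = -18 - 33562 = -33580$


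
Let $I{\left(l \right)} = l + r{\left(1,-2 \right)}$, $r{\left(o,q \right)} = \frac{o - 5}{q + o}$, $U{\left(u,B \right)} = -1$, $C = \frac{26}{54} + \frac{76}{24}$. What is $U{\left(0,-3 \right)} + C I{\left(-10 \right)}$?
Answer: $- \frac{206}{9} \approx -22.889$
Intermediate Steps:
$C = \frac{197}{54}$ ($C = 26 \cdot \frac{1}{54} + 76 \cdot \frac{1}{24} = \frac{13}{27} + \frac{19}{6} = \frac{197}{54} \approx 3.6481$)
$r{\left(o,q \right)} = \frac{-5 + o}{o + q}$
$I{\left(l \right)} = 4 + l$ ($I{\left(l \right)} = l + \frac{-5 + 1}{1 - 2} = l + \frac{1}{-1} \left(-4\right) = l - -4 = l + 4 = 4 + l$)
$U{\left(0,-3 \right)} + C I{\left(-10 \right)} = -1 + \frac{197 \left(4 - 10\right)}{54} = -1 + \frac{197}{54} \left(-6\right) = -1 - \frac{197}{9} = - \frac{206}{9}$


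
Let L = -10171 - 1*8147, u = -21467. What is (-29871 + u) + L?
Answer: -69656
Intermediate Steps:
L = -18318 (L = -10171 - 8147 = -18318)
(-29871 + u) + L = (-29871 - 21467) - 18318 = -51338 - 18318 = -69656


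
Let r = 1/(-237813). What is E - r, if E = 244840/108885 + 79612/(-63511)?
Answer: 43657795547/43872772763 ≈ 0.99510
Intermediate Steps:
r = -1/237813 ≈ -4.2050e-6
E = 28087676/28226103 (E = 244840*(1/108885) + 79612*(-1/63511) = 48968/21777 - 79612/63511 = 28087676/28226103 ≈ 0.99510)
E - r = 28087676/28226103 - 1*(-1/237813) = 28087676/28226103 + 1/237813 = 43657795547/43872772763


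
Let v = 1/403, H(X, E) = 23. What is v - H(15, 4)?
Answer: -9268/403 ≈ -22.998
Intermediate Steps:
v = 1/403 ≈ 0.0024814
v - H(15, 4) = 1/403 - 1*23 = 1/403 - 23 = -9268/403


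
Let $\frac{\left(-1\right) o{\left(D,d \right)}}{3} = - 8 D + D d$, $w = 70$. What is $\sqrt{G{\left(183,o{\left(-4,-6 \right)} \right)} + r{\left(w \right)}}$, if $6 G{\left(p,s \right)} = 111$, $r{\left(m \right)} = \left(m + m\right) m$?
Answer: $\frac{\sqrt{39274}}{2} \approx 99.088$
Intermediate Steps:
$o{\left(D,d \right)} = 24 D - 3 D d$ ($o{\left(D,d \right)} = - 3 \left(- 8 D + D d\right) = 24 D - 3 D d$)
$r{\left(m \right)} = 2 m^{2}$ ($r{\left(m \right)} = 2 m m = 2 m^{2}$)
$G{\left(p,s \right)} = \frac{37}{2}$ ($G{\left(p,s \right)} = \frac{1}{6} \cdot 111 = \frac{37}{2}$)
$\sqrt{G{\left(183,o{\left(-4,-6 \right)} \right)} + r{\left(w \right)}} = \sqrt{\frac{37}{2} + 2 \cdot 70^{2}} = \sqrt{\frac{37}{2} + 2 \cdot 4900} = \sqrt{\frac{37}{2} + 9800} = \sqrt{\frac{19637}{2}} = \frac{\sqrt{39274}}{2}$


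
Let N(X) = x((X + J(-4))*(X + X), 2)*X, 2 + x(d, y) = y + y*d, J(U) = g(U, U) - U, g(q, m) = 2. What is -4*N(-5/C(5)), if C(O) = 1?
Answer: -400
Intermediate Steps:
J(U) = 2 - U
x(d, y) = -2 + y + d*y (x(d, y) = -2 + (y + y*d) = -2 + (y + d*y) = -2 + y + d*y)
N(X) = 4*X²*(6 + X) (N(X) = (-2 + 2 + ((X + (2 - 1*(-4)))*(X + X))*2)*X = (-2 + 2 + ((X + (2 + 4))*(2*X))*2)*X = (-2 + 2 + ((X + 6)*(2*X))*2)*X = (-2 + 2 + ((6 + X)*(2*X))*2)*X = (-2 + 2 + (2*X*(6 + X))*2)*X = (-2 + 2 + 4*X*(6 + X))*X = (4*X*(6 + X))*X = 4*X²*(6 + X))
-4*N(-5/C(5)) = -16*(-5/1)²*(6 - 5/1) = -16*(-5*1)²*(6 - 5*1) = -16*(-5)²*(6 - 5) = -16*25 = -4*100 = -400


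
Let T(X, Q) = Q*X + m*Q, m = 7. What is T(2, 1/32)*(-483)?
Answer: -4347/32 ≈ -135.84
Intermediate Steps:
T(X, Q) = 7*Q + Q*X (T(X, Q) = Q*X + 7*Q = 7*Q + Q*X)
T(2, 1/32)*(-483) = ((1/32)*(7 + 2))*(-483) = ((1*(1/32))*9)*(-483) = ((1/32)*9)*(-483) = (9/32)*(-483) = -4347/32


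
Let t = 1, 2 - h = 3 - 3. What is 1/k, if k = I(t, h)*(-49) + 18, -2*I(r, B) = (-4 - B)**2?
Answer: 1/900 ≈ 0.0011111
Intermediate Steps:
h = 2 (h = 2 - (3 - 3) = 2 - 1*0 = 2 + 0 = 2)
I(r, B) = -(-4 - B)**2/2
k = 900 (k = -(4 + 2)**2/2*(-49) + 18 = -1/2*6**2*(-49) + 18 = -1/2*36*(-49) + 18 = -18*(-49) + 18 = 882 + 18 = 900)
1/k = 1/900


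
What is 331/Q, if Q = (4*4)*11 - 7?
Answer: 331/169 ≈ 1.9586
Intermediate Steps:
Q = 169 (Q = 16*11 - 7 = 176 - 7 = 169)
331/Q = 331/169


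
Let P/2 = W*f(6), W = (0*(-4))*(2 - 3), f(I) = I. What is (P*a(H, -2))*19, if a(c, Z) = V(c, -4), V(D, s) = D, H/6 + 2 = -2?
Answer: 0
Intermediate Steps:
H = -24 (H = -12 + 6*(-2) = -12 - 12 = -24)
a(c, Z) = c
W = 0 (W = 0*(-1) = 0)
P = 0 (P = 2*(0*6) = 2*0 = 0)
(P*a(H, -2))*19 = (0*(-24))*19 = 0*19 = 0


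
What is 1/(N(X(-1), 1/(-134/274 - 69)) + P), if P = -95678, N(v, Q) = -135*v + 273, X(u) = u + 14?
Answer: -1/97160 ≈ -1.0292e-5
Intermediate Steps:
X(u) = 14 + u
N(v, Q) = 273 - 135*v
1/(N(X(-1), 1/(-134/274 - 69)) + P) = 1/((273 - 135*(14 - 1)) - 95678) = 1/((273 - 135*13) - 95678) = 1/((273 - 1755) - 95678) = 1/(-1482 - 95678) = 1/(-97160) = -1/97160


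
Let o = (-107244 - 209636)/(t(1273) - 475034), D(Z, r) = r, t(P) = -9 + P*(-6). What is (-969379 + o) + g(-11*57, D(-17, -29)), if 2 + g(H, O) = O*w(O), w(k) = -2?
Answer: -27521969299/28393 ≈ -9.6932e+5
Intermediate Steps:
t(P) = -9 - 6*P
g(H, O) = -2 - 2*O (g(H, O) = -2 + O*(-2) = -2 - 2*O)
o = 18640/28393 (o = (-107244 - 209636)/((-9 - 6*1273) - 475034) = -316880/((-9 - 7638) - 475034) = -316880/(-7647 - 475034) = -316880/(-482681) = -316880*(-1/482681) = 18640/28393 ≈ 0.65650)
(-969379 + o) + g(-11*57, D(-17, -29)) = (-969379 + 18640/28393) + (-2 - 2*(-29)) = -27523559307/28393 + (-2 + 58) = -27523559307/28393 + 56 = -27521969299/28393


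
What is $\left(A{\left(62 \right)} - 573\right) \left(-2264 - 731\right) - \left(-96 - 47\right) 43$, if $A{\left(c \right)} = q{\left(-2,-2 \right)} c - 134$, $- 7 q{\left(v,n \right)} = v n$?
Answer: $\frac{15608058}{7} \approx 2.2297 \cdot 10^{6}$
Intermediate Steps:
$q{\left(v,n \right)} = - \frac{n v}{7}$ ($q{\left(v,n \right)} = - \frac{v n}{7} = - \frac{n v}{7}$)
$A{\left(c \right)} = -134 - \frac{4 c}{7}$ ($A{\left(c \right)} = \left(- \frac{1}{7}\right) \left(-2\right) \left(-2\right) c - 134 = - \frac{4 c}{7} - 134 = -134 - \frac{4 c}{7}$)
$\left(A{\left(62 \right)} - 573\right) \left(-2264 - 731\right) - \left(-96 - 47\right) 43 = \left(\left(-134 - \frac{248}{7}\right) - 573\right) \left(-2264 - 731\right) - \left(-96 - 47\right) 43 = \left(\left(-134 - \frac{248}{7}\right) - 573\right) \left(-2995\right) - \left(-143\right) 43 = \left(- \frac{1186}{7} - 573\right) \left(-2995\right) - -6149 = \left(- \frac{5197}{7}\right) \left(-2995\right) + 6149 = \frac{15565015}{7} + 6149 = \frac{15608058}{7}$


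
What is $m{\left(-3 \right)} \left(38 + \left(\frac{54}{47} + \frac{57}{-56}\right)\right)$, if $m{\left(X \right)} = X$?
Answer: $- \frac{301083}{2632} \approx -114.39$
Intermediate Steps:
$m{\left(-3 \right)} \left(38 + \left(\frac{54}{47} + \frac{57}{-56}\right)\right) = - 3 \left(38 + \left(\frac{54}{47} + \frac{57}{-56}\right)\right) = - 3 \left(38 + \left(54 \cdot \frac{1}{47} + 57 \left(- \frac{1}{56}\right)\right)\right) = - 3 \left(38 + \left(\frac{54}{47} - \frac{57}{56}\right)\right) = - 3 \left(38 + \frac{345}{2632}\right) = \left(-3\right) \frac{100361}{2632} = - \frac{301083}{2632}$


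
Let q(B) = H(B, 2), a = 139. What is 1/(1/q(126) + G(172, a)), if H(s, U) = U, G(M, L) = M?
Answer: 2/345 ≈ 0.0057971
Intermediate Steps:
q(B) = 2
1/(1/q(126) + G(172, a)) = 1/(1/2 + 172) = 1/(½ + 172) = 1/(345/2) = 2/345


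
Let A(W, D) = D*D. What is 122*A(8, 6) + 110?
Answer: 4502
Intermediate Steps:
A(W, D) = D²
122*A(8, 6) + 110 = 122*6² + 110 = 122*36 + 110 = 4392 + 110 = 4502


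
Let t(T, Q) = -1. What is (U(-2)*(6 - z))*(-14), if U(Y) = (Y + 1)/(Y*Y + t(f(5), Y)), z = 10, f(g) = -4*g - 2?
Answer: -56/3 ≈ -18.667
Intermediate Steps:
f(g) = -2 - 4*g
U(Y) = (1 + Y)/(-1 + Y²) (U(Y) = (Y + 1)/(Y*Y - 1) = (1 + Y)/(Y² - 1) = (1 + Y)/(-1 + Y²))
(U(-2)*(6 - z))*(-14) = ((6 - 1*10)/(-1 - 2))*(-14) = ((6 - 10)/(-3))*(-14) = -⅓*(-4)*(-14) = (4/3)*(-14) = -56/3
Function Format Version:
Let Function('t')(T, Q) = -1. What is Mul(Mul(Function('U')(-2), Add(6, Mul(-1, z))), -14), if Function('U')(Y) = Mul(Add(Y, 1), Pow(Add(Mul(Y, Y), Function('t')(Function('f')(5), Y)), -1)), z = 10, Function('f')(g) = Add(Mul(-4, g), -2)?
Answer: Rational(-56, 3) ≈ -18.667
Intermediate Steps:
Function('f')(g) = Add(-2, Mul(-4, g))
Function('U')(Y) = Mul(Pow(Add(-1, Pow(Y, 2)), -1), Add(1, Y)) (Function('U')(Y) = Mul(Add(Y, 1), Pow(Add(Mul(Y, Y), -1), -1)) = Mul(Add(1, Y), Pow(Add(Pow(Y, 2), -1), -1)) = Mul(Add(1, Y), Pow(Add(-1, Pow(Y, 2)), -1)) = Mul(Pow(Add(-1, Pow(Y, 2)), -1), Add(1, Y)))
Mul(Mul(Function('U')(-2), Add(6, Mul(-1, z))), -14) = Mul(Mul(Pow(Add(-1, -2), -1), Add(6, Mul(-1, 10))), -14) = Mul(Mul(Pow(-3, -1), Add(6, -10)), -14) = Mul(Mul(Rational(-1, 3), -4), -14) = Mul(Rational(4, 3), -14) = Rational(-56, 3)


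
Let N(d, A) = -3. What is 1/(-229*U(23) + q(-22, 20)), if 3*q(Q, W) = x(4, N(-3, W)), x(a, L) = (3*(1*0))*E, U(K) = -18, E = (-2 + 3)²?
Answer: 1/4122 ≈ 0.00024260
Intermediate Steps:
E = 1 (E = 1² = 1)
x(a, L) = 0 (x(a, L) = (3*(1*0))*1 = (3*0)*1 = 0*1 = 0)
q(Q, W) = 0 (q(Q, W) = (⅓)*0 = 0)
1/(-229*U(23) + q(-22, 20)) = 1/(-229*(-18) + 0) = 1/(4122 + 0) = 1/4122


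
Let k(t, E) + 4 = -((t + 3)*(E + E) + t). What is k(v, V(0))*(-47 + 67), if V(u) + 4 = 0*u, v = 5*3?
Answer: 2500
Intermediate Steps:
v = 15
V(u) = -4 (V(u) = -4 + 0*u = -4 + 0 = -4)
k(t, E) = -4 - t - 2*E*(3 + t) (k(t, E) = -4 - ((t + 3)*(E + E) + t) = -4 - ((3 + t)*(2*E) + t) = -4 - (2*E*(3 + t) + t) = -4 - (t + 2*E*(3 + t)) = -4 + (-t - 2*E*(3 + t)) = -4 - t - 2*E*(3 + t))
k(v, V(0))*(-47 + 67) = (-4 - 1*15 - 6*(-4) - 2*(-4)*15)*(-47 + 67) = (-4 - 15 + 24 + 120)*20 = 125*20 = 2500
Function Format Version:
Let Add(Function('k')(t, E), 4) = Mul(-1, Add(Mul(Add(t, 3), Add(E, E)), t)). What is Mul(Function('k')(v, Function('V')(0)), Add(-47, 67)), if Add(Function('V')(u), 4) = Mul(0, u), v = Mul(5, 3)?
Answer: 2500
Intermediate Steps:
v = 15
Function('V')(u) = -4 (Function('V')(u) = Add(-4, Mul(0, u)) = Add(-4, 0) = -4)
Function('k')(t, E) = Add(-4, Mul(-1, t), Mul(-2, E, Add(3, t))) (Function('k')(t, E) = Add(-4, Mul(-1, Add(Mul(Add(t, 3), Add(E, E)), t))) = Add(-4, Mul(-1, Add(Mul(Add(3, t), Mul(2, E)), t))) = Add(-4, Mul(-1, Add(Mul(2, E, Add(3, t)), t))) = Add(-4, Mul(-1, Add(t, Mul(2, E, Add(3, t))))) = Add(-4, Add(Mul(-1, t), Mul(-2, E, Add(3, t)))) = Add(-4, Mul(-1, t), Mul(-2, E, Add(3, t))))
Mul(Function('k')(v, Function('V')(0)), Add(-47, 67)) = Mul(Add(-4, Mul(-1, 15), Mul(-6, -4), Mul(-2, -4, 15)), Add(-47, 67)) = Mul(Add(-4, -15, 24, 120), 20) = Mul(125, 20) = 2500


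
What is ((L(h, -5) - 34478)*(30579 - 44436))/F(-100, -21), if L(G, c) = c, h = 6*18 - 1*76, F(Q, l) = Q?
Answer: -477830931/100 ≈ -4.7783e+6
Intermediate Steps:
h = 32 (h = 108 - 76 = 32)
((L(h, -5) - 34478)*(30579 - 44436))/F(-100, -21) = ((-5 - 34478)*(30579 - 44436))/(-100) = -34483*(-13857)*(-1/100) = 477830931*(-1/100) = -477830931/100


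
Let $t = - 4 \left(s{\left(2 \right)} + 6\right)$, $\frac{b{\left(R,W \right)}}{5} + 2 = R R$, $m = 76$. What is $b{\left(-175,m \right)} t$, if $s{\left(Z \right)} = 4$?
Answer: $-6124600$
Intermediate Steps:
$b{\left(R,W \right)} = -10 + 5 R^{2}$ ($b{\left(R,W \right)} = -10 + 5 R R = -10 + 5 R^{2}$)
$t = -40$ ($t = - 4 \left(4 + 6\right) = \left(-4\right) 10 = -40$)
$b{\left(-175,m \right)} t = \left(-10 + 5 \left(-175\right)^{2}\right) \left(-40\right) = \left(-10 + 5 \cdot 30625\right) \left(-40\right) = \left(-10 + 153125\right) \left(-40\right) = 153115 \left(-40\right) = -6124600$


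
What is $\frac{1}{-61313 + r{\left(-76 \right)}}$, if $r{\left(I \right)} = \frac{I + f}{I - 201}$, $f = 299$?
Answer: $- \frac{277}{16983924} \approx -1.631 \cdot 10^{-5}$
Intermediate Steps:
$r{\left(I \right)} = \frac{299 + I}{-201 + I}$ ($r{\left(I \right)} = \frac{I + 299}{I - 201} = \frac{299 + I}{-201 + I}$)
$\frac{1}{-61313 + r{\left(-76 \right)}} = \frac{1}{-61313 + \frac{299 - 76}{-201 - 76}} = \frac{1}{-61313 + \frac{1}{-277} \cdot 223} = \frac{1}{-61313 - \frac{223}{277}} = \frac{1}{- \frac{16983924}{277}} = - \frac{277}{16983924}$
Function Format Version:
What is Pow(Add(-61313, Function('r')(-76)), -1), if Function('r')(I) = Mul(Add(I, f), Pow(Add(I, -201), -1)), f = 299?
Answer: Rational(-277, 16983924) ≈ -1.6310e-5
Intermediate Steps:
Function('r')(I) = Mul(Pow(Add(-201, I), -1), Add(299, I)) (Function('r')(I) = Mul(Add(I, 299), Pow(Add(I, -201), -1)) = Mul(Add(299, I), Pow(Add(-201, I), -1)) = Mul(Pow(Add(-201, I), -1), Add(299, I)))
Pow(Add(-61313, Function('r')(-76)), -1) = Pow(Add(-61313, Mul(Pow(Add(-201, -76), -1), Add(299, -76))), -1) = Pow(Add(-61313, Mul(Pow(-277, -1), 223)), -1) = Pow(Add(-61313, Mul(Rational(-1, 277), 223)), -1) = Pow(Add(-61313, Rational(-223, 277)), -1) = Pow(Rational(-16983924, 277), -1) = Rational(-277, 16983924)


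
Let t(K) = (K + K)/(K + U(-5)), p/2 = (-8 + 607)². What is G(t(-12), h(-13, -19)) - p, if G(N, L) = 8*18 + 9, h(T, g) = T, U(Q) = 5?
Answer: -717449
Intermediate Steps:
p = 717602 (p = 2*(-8 + 607)² = 2*599² = 2*358801 = 717602)
t(K) = 2*K/(5 + K) (t(K) = (K + K)/(K + 5) = (2*K)/(5 + K) = 2*K/(5 + K))
G(N, L) = 153 (G(N, L) = 144 + 9 = 153)
G(t(-12), h(-13, -19)) - p = 153 - 1*717602 = 153 - 717602 = -717449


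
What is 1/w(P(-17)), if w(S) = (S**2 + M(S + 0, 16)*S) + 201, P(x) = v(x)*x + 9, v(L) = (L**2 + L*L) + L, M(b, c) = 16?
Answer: 1/90630537 ≈ 1.1034e-8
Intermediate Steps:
v(L) = L + 2*L**2 (v(L) = (L**2 + L**2) + L = 2*L**2 + L = L + 2*L**2)
P(x) = 9 + x**2*(1 + 2*x) (P(x) = (x*(1 + 2*x))*x + 9 = x**2*(1 + 2*x) + 9 = 9 + x**2*(1 + 2*x))
w(S) = 201 + S**2 + 16*S (w(S) = (S**2 + 16*S) + 201 = 201 + S**2 + 16*S)
1/w(P(-17)) = 1/(201 + (9 + (-17)**2*(1 + 2*(-17)))**2 + 16*(9 + (-17)**2*(1 + 2*(-17)))) = 1/(201 + (9 + 289*(1 - 34))**2 + 16*(9 + 289*(1 - 34))) = 1/(201 + (9 + 289*(-33))**2 + 16*(9 + 289*(-33))) = 1/(201 + (9 - 9537)**2 + 16*(9 - 9537)) = 1/(201 + (-9528)**2 + 16*(-9528)) = 1/(201 + 90782784 - 152448) = 1/90630537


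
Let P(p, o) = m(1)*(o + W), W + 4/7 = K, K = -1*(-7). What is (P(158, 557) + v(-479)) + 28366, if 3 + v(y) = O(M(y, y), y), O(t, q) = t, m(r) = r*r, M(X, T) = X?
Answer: 199132/7 ≈ 28447.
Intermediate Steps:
m(r) = r**2
K = 7
W = 45/7 (W = -4/7 + 7 = 45/7 ≈ 6.4286)
P(p, o) = 45/7 + o (P(p, o) = 1**2*(o + 45/7) = 1*(45/7 + o) = 45/7 + o)
v(y) = -3 + y
(P(158, 557) + v(-479)) + 28366 = ((45/7 + 557) + (-3 - 479)) + 28366 = (3944/7 - 482) + 28366 = 570/7 + 28366 = 199132/7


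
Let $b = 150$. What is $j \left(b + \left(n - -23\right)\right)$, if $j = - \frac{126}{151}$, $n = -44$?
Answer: $- \frac{16254}{151} \approx -107.64$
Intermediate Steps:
$j = - \frac{126}{151}$ ($j = \left(-126\right) \frac{1}{151} = - \frac{126}{151} \approx -0.83444$)
$j \left(b + \left(n - -23\right)\right) = - \frac{126 \left(150 - 21\right)}{151} = \left(- \frac{126}{151}\right) 129 = - \frac{16254}{151}$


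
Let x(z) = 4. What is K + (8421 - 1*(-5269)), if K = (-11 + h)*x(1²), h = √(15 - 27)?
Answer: 13646 + 8*I*√3 ≈ 13646.0 + 13.856*I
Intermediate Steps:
h = 2*I*√3 (h = √(-12) = 2*I*√3 ≈ 3.4641*I)
K = -44 + 8*I*√3 (K = (-11 + 2*I*√3)*4 = -44 + 8*I*√3 ≈ -44.0 + 13.856*I)
K + (8421 - 1*(-5269)) = (-44 + 8*I*√3) + (8421 - 1*(-5269)) = (-44 + 8*I*√3) + (8421 + 5269) = (-44 + 8*I*√3) + 13690 = 13646 + 8*I*√3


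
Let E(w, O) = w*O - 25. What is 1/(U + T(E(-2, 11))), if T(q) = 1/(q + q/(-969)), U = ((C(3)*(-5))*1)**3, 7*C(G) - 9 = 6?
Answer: -15605128/19193957367 ≈ -0.00081302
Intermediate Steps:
C(G) = 15/7 (C(G) = 9/7 + (1/7)*6 = 9/7 + 6/7 = 15/7)
E(w, O) = -25 + O*w (E(w, O) = O*w - 25 = -25 + O*w)
U = -421875/343 (U = (((15/7)*(-5))*1)**3 = (-75/7*1)**3 = (-75/7)**3 = -421875/343 ≈ -1230.0)
T(q) = 969/(968*q) (T(q) = 1/(q + q*(-1/969)) = 1/(q - q/969) = 1/(968*q/969) = 969/(968*q))
1/(U + T(E(-2, 11))) = 1/(-421875/343 + 969/(968*(-25 + 11*(-2)))) = 1/(-421875/343 + 969/(968*(-25 - 22))) = 1/(-421875/343 + (969/968)/(-47)) = 1/(-421875/343 + (969/968)*(-1/47)) = 1/(-421875/343 - 969/45496) = 1/(-19193957367/15605128) = -15605128/19193957367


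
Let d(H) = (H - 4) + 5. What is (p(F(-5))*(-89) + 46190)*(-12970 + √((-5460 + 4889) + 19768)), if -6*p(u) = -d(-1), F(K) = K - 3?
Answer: -599084300 + 415710*√237 ≈ -5.9269e+8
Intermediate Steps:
d(H) = 1 + H (d(H) = (-4 + H) + 5 = 1 + H)
F(K) = -3 + K
p(u) = 0 (p(u) = -(-1)*(1 - 1)/6 = -(-1)*0/6 = -⅙*0 = 0)
(p(F(-5))*(-89) + 46190)*(-12970 + √((-5460 + 4889) + 19768)) = (0*(-89) + 46190)*(-12970 + √((-5460 + 4889) + 19768)) = (0 + 46190)*(-12970 + √(-571 + 19768)) = 46190*(-12970 + √19197) = 46190*(-12970 + 9*√237) = -599084300 + 415710*√237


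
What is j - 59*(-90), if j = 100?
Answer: 5410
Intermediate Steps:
j - 59*(-90) = 100 - 59*(-90) = 100 + 5310 = 5410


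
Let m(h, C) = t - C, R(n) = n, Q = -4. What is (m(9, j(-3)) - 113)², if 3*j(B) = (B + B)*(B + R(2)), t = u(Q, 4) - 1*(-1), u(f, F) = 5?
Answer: 11881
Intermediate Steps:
t = 6 (t = 5 - 1*(-1) = 5 + 1 = 6)
j(B) = 2*B*(2 + B)/3 (j(B) = ((B + B)*(B + 2))/3 = ((2*B)*(2 + B))/3 = (2*B*(2 + B))/3 = 2*B*(2 + B)/3)
m(h, C) = 6 - C
(m(9, j(-3)) - 113)² = ((6 - 2*(-3)*(2 - 3)/3) - 113)² = ((6 - 2*(-3)*(-1)/3) - 113)² = ((6 - 1*2) - 113)² = ((6 - 2) - 113)² = (4 - 113)² = (-109)² = 11881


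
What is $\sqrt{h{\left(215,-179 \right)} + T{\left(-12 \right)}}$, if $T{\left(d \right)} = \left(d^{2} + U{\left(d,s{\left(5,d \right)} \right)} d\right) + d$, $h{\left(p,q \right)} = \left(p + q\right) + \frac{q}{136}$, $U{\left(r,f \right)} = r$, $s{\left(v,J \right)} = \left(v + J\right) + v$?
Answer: $\frac{\sqrt{1436602}}{68} \approx 17.626$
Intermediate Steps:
$s{\left(v,J \right)} = J + 2 v$ ($s{\left(v,J \right)} = \left(J + v\right) + v = J + 2 v$)
$h{\left(p,q \right)} = p + \frac{137 q}{136}$ ($h{\left(p,q \right)} = \left(p + q\right) + q \frac{1}{136} = \left(p + q\right) + \frac{q}{136} = p + \frac{137 q}{136}$)
$T{\left(d \right)} = d + 2 d^{2}$ ($T{\left(d \right)} = \left(d^{2} + d d\right) + d = \left(d^{2} + d^{2}\right) + d = 2 d^{2} + d = d + 2 d^{2}$)
$\sqrt{h{\left(215,-179 \right)} + T{\left(-12 \right)}} = \sqrt{\left(215 + \frac{137}{136} \left(-179\right)\right) - 12 \left(1 + 2 \left(-12\right)\right)} = \sqrt{\left(215 - \frac{24523}{136}\right) - 12 \left(1 - 24\right)} = \sqrt{\frac{4717}{136} - -276} = \sqrt{\frac{4717}{136} + 276} = \sqrt{\frac{42253}{136}} = \frac{\sqrt{1436602}}{68}$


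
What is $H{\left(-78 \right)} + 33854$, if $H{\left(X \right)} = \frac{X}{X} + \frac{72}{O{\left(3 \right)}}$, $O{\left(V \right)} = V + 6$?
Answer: $33863$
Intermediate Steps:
$O{\left(V \right)} = 6 + V$
$H{\left(X \right)} = 9$ ($H{\left(X \right)} = \frac{X}{X} + \frac{72}{6 + 3} = 1 + \frac{72}{9} = 1 + 72 \cdot \frac{1}{9} = 1 + 8 = 9$)
$H{\left(-78 \right)} + 33854 = 9 + 33854 = 33863$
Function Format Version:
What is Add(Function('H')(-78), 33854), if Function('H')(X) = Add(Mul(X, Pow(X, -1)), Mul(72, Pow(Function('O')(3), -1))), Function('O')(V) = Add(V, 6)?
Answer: 33863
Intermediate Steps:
Function('O')(V) = Add(6, V)
Function('H')(X) = 9 (Function('H')(X) = Add(Mul(X, Pow(X, -1)), Mul(72, Pow(Add(6, 3), -1))) = Add(1, Mul(72, Pow(9, -1))) = Add(1, Mul(72, Rational(1, 9))) = Add(1, 8) = 9)
Add(Function('H')(-78), 33854) = Add(9, 33854) = 33863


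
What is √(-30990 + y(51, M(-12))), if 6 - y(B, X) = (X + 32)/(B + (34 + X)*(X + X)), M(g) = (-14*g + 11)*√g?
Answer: √2*√((11912310020 - 377137427*I*√3)/(-768933 + 24344*I*√3)) ≈ 2.2902e-6 + 176.02*I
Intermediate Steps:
M(g) = √g*(11 - 14*g) (M(g) = (11 - 14*g)*√g = √g*(11 - 14*g))
y(B, X) = 6 - (32 + X)/(B + 2*X*(34 + X)) (y(B, X) = 6 - (X + 32)/(B + (34 + X)*(X + X)) = 6 - (32 + X)/(B + (34 + X)*(2*X)) = 6 - (32 + X)/(B + 2*X*(34 + X)))
√(-30990 + y(51, M(-12))) = √(-30990 + (-32 + 6*51 + 12*(√(-12)*(11 - 14*(-12)))² + 407*(√(-12)*(11 - 14*(-12))))/(51 + 2*(√(-12)*(11 - 14*(-12)))² + 68*(√(-12)*(11 - 14*(-12))))) = √(-30990 + (-32 + 306 + 12*((2*I*√3)*(11 + 168))² + 407*((2*I*√3)*(11 + 168)))/(51 + 2*((2*I*√3)*(11 + 168))² + 68*((2*I*√3)*(11 + 168)))) = √(-30990 + (-32 + 306 + 12*((2*I*√3)*179)² + 407*((2*I*√3)*179))/(51 + 2*((2*I*√3)*179)² + 68*((2*I*√3)*179))) = √(-30990 + (-32 + 306 + 12*(358*I*√3)² + 407*(358*I*√3))/(51 + 2*(358*I*√3)² + 68*(358*I*√3))) = √(-30990 + (-32 + 306 + 12*(-384492) + 145706*I*√3)/(51 + 2*(-384492) + 24344*I*√3)) = √(-30990 + (-32 + 306 - 4613904 + 145706*I*√3)/(51 - 768984 + 24344*I*√3)) = √(-30990 + (-4613630 + 145706*I*√3)/(-768933 + 24344*I*√3))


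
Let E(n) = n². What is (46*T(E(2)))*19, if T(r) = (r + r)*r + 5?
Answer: 32338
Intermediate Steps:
T(r) = 5 + 2*r² (T(r) = (2*r)*r + 5 = 2*r² + 5 = 5 + 2*r²)
(46*T(E(2)))*19 = (46*(5 + 2*(2²)²))*19 = (46*(5 + 2*4²))*19 = (46*(5 + 2*16))*19 = (46*(5 + 32))*19 = (46*37)*19 = 1702*19 = 32338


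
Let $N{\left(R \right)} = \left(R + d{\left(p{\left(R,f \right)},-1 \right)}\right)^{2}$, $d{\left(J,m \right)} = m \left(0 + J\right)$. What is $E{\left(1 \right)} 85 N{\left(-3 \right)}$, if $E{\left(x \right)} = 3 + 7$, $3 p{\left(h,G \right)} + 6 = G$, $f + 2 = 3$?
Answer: $\frac{13600}{9} \approx 1511.1$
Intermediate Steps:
$f = 1$ ($f = -2 + 3 = 1$)
$p{\left(h,G \right)} = -2 + \frac{G}{3}$
$d{\left(J,m \right)} = J m$ ($d{\left(J,m \right)} = m J = J m$)
$E{\left(x \right)} = 10$
$N{\left(R \right)} = \left(\frac{5}{3} + R\right)^{2}$ ($N{\left(R \right)} = \left(R + \left(-2 + \frac{1}{3} \cdot 1\right) \left(-1\right)\right)^{2} = \left(R + \left(-2 + \frac{1}{3}\right) \left(-1\right)\right)^{2} = \left(R - - \frac{5}{3}\right)^{2} = \left(R + \frac{5}{3}\right)^{2} = \left(\frac{5}{3} + R\right)^{2}$)
$E{\left(1 \right)} 85 N{\left(-3 \right)} = 10 \cdot 85 \frac{\left(5 + 3 \left(-3\right)\right)^{2}}{9} = 850 \frac{\left(5 - 9\right)^{2}}{9} = 850 \frac{\left(-4\right)^{2}}{9} = 850 \cdot \frac{1}{9} \cdot 16 = 850 \cdot \frac{16}{9} = \frac{13600}{9}$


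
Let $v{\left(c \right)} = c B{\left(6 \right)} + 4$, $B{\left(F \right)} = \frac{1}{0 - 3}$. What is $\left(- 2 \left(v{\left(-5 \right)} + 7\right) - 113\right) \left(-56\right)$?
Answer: $\frac{23240}{3} \approx 7746.7$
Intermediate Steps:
$B{\left(F \right)} = - \frac{1}{3}$ ($B{\left(F \right)} = \frac{1}{-3} = - \frac{1}{3}$)
$v{\left(c \right)} = 4 - \frac{c}{3}$ ($v{\left(c \right)} = c \left(- \frac{1}{3}\right) + 4 = - \frac{c}{3} + 4 = 4 - \frac{c}{3}$)
$\left(- 2 \left(v{\left(-5 \right)} + 7\right) - 113\right) \left(-56\right) = \left(- 2 \left(\left(4 - - \frac{5}{3}\right) + 7\right) - 113\right) \left(-56\right) = \left(- 2 \left(\left(4 + \frac{5}{3}\right) + 7\right) - 113\right) \left(-56\right) = \left(- 2 \left(\frac{17}{3} + 7\right) - 113\right) \left(-56\right) = \left(\left(-2\right) \frac{38}{3} - 113\right) \left(-56\right) = \left(- \frac{76}{3} - 113\right) \left(-56\right) = \left(- \frac{415}{3}\right) \left(-56\right) = \frac{23240}{3}$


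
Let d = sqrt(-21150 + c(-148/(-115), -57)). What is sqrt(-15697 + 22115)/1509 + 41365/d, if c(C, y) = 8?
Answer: sqrt(6418)/1509 - 41365*I*sqrt(22)/682 ≈ 0.05309 - 284.49*I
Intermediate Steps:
d = 31*I*sqrt(22) (d = sqrt(-21150 + 8) = sqrt(-21142) = 31*I*sqrt(22) ≈ 145.4*I)
sqrt(-15697 + 22115)/1509 + 41365/d = sqrt(-15697 + 22115)/1509 + 41365/((31*I*sqrt(22))) = sqrt(6418)*(1/1509) + 41365*(-I*sqrt(22)/682) = sqrt(6418)/1509 - 41365*I*sqrt(22)/682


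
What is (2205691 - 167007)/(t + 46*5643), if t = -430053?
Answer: -2038684/170475 ≈ -11.959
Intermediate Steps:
(2205691 - 167007)/(t + 46*5643) = (2205691 - 167007)/(-430053 + 46*5643) = 2038684/(-430053 + 259578) = 2038684/(-170475) = 2038684*(-1/170475) = -2038684/170475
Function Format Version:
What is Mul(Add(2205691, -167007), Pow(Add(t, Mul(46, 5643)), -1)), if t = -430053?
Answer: Rational(-2038684, 170475) ≈ -11.959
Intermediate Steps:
Mul(Add(2205691, -167007), Pow(Add(t, Mul(46, 5643)), -1)) = Mul(Add(2205691, -167007), Pow(Add(-430053, Mul(46, 5643)), -1)) = Mul(2038684, Pow(Add(-430053, 259578), -1)) = Mul(2038684, Pow(-170475, -1)) = Mul(2038684, Rational(-1, 170475)) = Rational(-2038684, 170475)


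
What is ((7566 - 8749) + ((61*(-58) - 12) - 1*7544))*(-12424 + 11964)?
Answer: 5647420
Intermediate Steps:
((7566 - 8749) + ((61*(-58) - 12) - 1*7544))*(-12424 + 11964) = (-1183 + ((-3538 - 12) - 7544))*(-460) = (-1183 + (-3550 - 7544))*(-460) = (-1183 - 11094)*(-460) = -12277*(-460) = 5647420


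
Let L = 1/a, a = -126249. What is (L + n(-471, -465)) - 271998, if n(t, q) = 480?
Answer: -34278875983/126249 ≈ -2.7152e+5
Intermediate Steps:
L = -1/126249 (L = 1/(-126249) = -1/126249 ≈ -7.9209e-6)
(L + n(-471, -465)) - 271998 = (-1/126249 + 480) - 271998 = 60599519/126249 - 271998 = -34278875983/126249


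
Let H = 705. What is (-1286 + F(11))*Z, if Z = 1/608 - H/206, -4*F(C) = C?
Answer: 1104288635/250496 ≈ 4408.4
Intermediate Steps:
F(C) = -C/4
Z = -214217/62624 (Z = 1/608 - 705/206 = -214217/62624 ≈ -3.4207)
(-1286 + F(11))*Z = (-1286 - ¼*11)*(-214217/62624) = (-1286 - 11/4)*(-214217/62624) = -5155/4*(-214217/62624) = 1104288635/250496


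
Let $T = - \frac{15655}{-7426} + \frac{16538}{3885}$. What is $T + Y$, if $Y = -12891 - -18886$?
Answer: $\frac{173139440813}{28850010} \approx 6001.4$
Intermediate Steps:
$T = \frac{183630863}{28850010}$ ($T = \left(-15655\right) \left(- \frac{1}{7426}\right) + 16538 \cdot \frac{1}{3885} = \frac{15655}{7426} + \frac{16538}{3885} = \frac{183630863}{28850010} \approx 6.365$)
$Y = 5995$ ($Y = -12891 + 18886 = 5995$)
$T + Y = \frac{183630863}{28850010} + 5995 = \frac{173139440813}{28850010}$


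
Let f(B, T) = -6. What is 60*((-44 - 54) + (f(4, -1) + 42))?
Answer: -3720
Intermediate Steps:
60*((-44 - 54) + (f(4, -1) + 42)) = 60*((-44 - 54) + (-6 + 42)) = 60*(-98 + 36) = 60*(-62) = -3720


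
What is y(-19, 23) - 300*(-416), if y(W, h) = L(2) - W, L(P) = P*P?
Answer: 124823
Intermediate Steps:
L(P) = P²
y(W, h) = 4 - W (y(W, h) = 2² - W = 4 - W)
y(-19, 23) - 300*(-416) = (4 - 1*(-19)) - 300*(-416) = (4 + 19) + 124800 = 23 + 124800 = 124823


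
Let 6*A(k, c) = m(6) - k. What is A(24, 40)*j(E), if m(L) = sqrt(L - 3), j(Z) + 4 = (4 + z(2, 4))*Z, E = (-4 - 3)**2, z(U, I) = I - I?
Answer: -768 + 32*sqrt(3) ≈ -712.57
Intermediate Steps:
z(U, I) = 0
E = 49 (E = (-7)**2 = 49)
j(Z) = -4 + 4*Z (j(Z) = -4 + (4 + 0)*Z = -4 + 4*Z)
m(L) = sqrt(-3 + L)
A(k, c) = -k/6 + sqrt(3)/6 (A(k, c) = (sqrt(-3 + 6) - k)/6 = (sqrt(3) - k)/6 = -k/6 + sqrt(3)/6)
A(24, 40)*j(E) = (-1/6*24 + sqrt(3)/6)*(-4 + 4*49) = (-4 + sqrt(3)/6)*(-4 + 196) = (-4 + sqrt(3)/6)*192 = -768 + 32*sqrt(3)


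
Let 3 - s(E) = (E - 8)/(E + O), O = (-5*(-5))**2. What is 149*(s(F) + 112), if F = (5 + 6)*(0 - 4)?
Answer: 9963183/581 ≈ 17148.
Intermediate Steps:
O = 625 (O = 25**2 = 625)
F = -44 (F = 11*(-4) = -44)
s(E) = 3 - (-8 + E)/(625 + E) (s(E) = 3 - (E - 8)/(E + 625) = 3 - (-8 + E)/(625 + E))
149*(s(F) + 112) = 149*((1883 + 2*(-44))/(625 - 44) + 112) = 149*((1883 - 88)/581 + 112) = 149*((1/581)*1795 + 112) = 149*(1795/581 + 112) = 149*(66867/581) = 9963183/581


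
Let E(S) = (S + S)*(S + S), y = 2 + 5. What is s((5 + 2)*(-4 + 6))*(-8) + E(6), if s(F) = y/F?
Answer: 140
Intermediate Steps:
y = 7
E(S) = 4*S**2 (E(S) = (2*S)*(2*S) = 4*S**2)
s(F) = 7/F
s((5 + 2)*(-4 + 6))*(-8) + E(6) = (7/(((5 + 2)*(-4 + 6))))*(-8) + 4*6**2 = (7/((7*2)))*(-8) + 4*36 = (7/14)*(-8) + 144 = (7*(1/14))*(-8) + 144 = (1/2)*(-8) + 144 = -4 + 144 = 140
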